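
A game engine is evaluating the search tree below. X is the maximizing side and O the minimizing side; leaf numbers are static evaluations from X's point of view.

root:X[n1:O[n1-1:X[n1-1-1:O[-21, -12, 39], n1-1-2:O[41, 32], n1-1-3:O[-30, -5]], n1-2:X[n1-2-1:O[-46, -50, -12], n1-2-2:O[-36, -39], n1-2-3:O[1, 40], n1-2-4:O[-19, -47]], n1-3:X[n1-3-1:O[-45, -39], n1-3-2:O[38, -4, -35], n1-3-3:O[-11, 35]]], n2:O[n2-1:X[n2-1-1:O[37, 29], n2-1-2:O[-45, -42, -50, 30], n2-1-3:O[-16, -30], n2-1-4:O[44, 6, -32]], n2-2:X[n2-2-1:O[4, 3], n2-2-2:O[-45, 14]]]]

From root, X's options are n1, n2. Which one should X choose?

n1-1-1 (O): min(-21, -12, 39) = -21
n1-1-2 (O): min(41, 32) = 32
n1-1-3 (O): min(-30, -5) = -30
n1-1 (X): max(-21, 32, -30) = 32
n1-2-1 (O): min(-46, -50, -12) = -50
n1-2-2 (O): min(-36, -39) = -39
n1-2-3 (O): min(1, 40) = 1
n1-2-4 (O): min(-19, -47) = -47
n1-2 (X): max(-50, -39, 1, -47) = 1
n1-3-1 (O): min(-45, -39) = -45
n1-3-2 (O): min(38, -4, -35) = -35
n1-3-3 (O): min(-11, 35) = -11
n1-3 (X): max(-45, -35, -11) = -11
n1 (O): min(32, 1, -11) = -11
n2-1-1 (O): min(37, 29) = 29
n2-1-2 (O): min(-45, -42, -50, 30) = -50
n2-1-3 (O): min(-16, -30) = -30
n2-1-4 (O): min(44, 6, -32) = -32
n2-1 (X): max(29, -50, -30, -32) = 29
n2-2-1 (O): min(4, 3) = 3
n2-2-2 (O): min(-45, 14) = -45
n2-2 (X): max(3, -45) = 3
n2 (O): min(29, 3) = 3
root (X): max(-11, 3) = 3
X at root wants the highest of {n1=-11, n2=3}, so chooses n2.

n2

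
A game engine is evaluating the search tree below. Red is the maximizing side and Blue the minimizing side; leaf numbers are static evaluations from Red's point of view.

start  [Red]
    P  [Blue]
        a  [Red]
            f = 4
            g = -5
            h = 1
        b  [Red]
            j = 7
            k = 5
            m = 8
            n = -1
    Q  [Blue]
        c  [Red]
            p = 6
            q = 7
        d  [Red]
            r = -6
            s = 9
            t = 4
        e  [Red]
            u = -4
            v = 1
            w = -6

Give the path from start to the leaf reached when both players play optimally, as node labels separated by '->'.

start -> P -> a -> f

a (Red): max(4, -5, 1) = 4
b (Red): max(7, 5, 8, -1) = 8
P (Blue): min(4, 8) = 4
c (Red): max(6, 7) = 7
d (Red): max(-6, 9, 4) = 9
e (Red): max(-4, 1, -6) = 1
Q (Blue): min(7, 9, 1) = 1
start (Red): max(4, 1) = 4
At start, Red picks P (highest: 4).
At P, Blue picks a (lowest: 4).
At a, Red picks f (highest: 4).
Terminal value 4.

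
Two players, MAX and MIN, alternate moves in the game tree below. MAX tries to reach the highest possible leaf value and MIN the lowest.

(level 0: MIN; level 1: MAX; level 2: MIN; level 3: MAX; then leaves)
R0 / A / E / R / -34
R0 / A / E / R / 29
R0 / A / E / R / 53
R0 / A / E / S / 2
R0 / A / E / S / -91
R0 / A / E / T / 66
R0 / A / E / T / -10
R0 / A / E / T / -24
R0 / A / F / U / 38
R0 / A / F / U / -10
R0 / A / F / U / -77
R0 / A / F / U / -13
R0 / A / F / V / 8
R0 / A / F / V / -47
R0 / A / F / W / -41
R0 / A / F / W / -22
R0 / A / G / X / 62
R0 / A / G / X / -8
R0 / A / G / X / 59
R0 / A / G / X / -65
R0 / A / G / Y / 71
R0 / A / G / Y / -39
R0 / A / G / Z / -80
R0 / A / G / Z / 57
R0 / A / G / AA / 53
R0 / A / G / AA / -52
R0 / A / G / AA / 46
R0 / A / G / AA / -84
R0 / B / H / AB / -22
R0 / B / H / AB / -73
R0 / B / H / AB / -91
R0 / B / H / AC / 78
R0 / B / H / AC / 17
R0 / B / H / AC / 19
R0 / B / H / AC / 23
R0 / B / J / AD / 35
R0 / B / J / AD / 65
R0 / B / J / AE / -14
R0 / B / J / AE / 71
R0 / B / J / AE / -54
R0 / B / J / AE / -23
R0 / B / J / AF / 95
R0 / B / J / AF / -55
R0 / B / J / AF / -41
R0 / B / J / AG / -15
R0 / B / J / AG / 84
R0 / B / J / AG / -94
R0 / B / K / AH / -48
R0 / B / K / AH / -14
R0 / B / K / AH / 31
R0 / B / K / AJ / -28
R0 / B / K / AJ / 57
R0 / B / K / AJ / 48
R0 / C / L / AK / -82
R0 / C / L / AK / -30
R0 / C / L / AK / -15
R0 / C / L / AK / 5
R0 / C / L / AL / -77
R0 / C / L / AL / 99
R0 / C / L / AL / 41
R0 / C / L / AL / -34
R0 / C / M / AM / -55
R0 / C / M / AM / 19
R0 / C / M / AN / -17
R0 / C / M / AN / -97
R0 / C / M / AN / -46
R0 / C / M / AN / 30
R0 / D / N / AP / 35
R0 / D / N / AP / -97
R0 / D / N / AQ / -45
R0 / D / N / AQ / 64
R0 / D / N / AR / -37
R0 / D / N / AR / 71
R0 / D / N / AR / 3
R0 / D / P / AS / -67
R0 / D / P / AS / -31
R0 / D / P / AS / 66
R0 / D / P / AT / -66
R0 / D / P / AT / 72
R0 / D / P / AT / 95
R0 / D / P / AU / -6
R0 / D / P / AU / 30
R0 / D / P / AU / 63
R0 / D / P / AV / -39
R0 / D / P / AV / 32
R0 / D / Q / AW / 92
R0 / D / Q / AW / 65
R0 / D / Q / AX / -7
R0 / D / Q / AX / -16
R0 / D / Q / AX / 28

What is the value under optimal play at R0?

19

R (MAX): max(-34, 29, 53) = 53
S (MAX): max(2, -91) = 2
T (MAX): max(66, -10, -24) = 66
E (MIN): min(53, 2, 66) = 2
U (MAX): max(38, -10, -77, -13) = 38
V (MAX): max(8, -47) = 8
W (MAX): max(-41, -22) = -22
F (MIN): min(38, 8, -22) = -22
X (MAX): max(62, -8, 59, -65) = 62
Y (MAX): max(71, -39) = 71
Z (MAX): max(-80, 57) = 57
AA (MAX): max(53, -52, 46, -84) = 53
G (MIN): min(62, 71, 57, 53) = 53
A (MAX): max(2, -22, 53) = 53
AB (MAX): max(-22, -73, -91) = -22
AC (MAX): max(78, 17, 19, 23) = 78
H (MIN): min(-22, 78) = -22
AD (MAX): max(35, 65) = 65
AE (MAX): max(-14, 71, -54, -23) = 71
AF (MAX): max(95, -55, -41) = 95
AG (MAX): max(-15, 84, -94) = 84
J (MIN): min(65, 71, 95, 84) = 65
AH (MAX): max(-48, -14, 31) = 31
AJ (MAX): max(-28, 57, 48) = 57
K (MIN): min(31, 57) = 31
B (MAX): max(-22, 65, 31) = 65
AK (MAX): max(-82, -30, -15, 5) = 5
AL (MAX): max(-77, 99, 41, -34) = 99
L (MIN): min(5, 99) = 5
AM (MAX): max(-55, 19) = 19
AN (MAX): max(-17, -97, -46, 30) = 30
M (MIN): min(19, 30) = 19
C (MAX): max(5, 19) = 19
AP (MAX): max(35, -97) = 35
AQ (MAX): max(-45, 64) = 64
AR (MAX): max(-37, 71, 3) = 71
N (MIN): min(35, 64, 71) = 35
AS (MAX): max(-67, -31, 66) = 66
AT (MAX): max(-66, 72, 95) = 95
AU (MAX): max(-6, 30, 63) = 63
AV (MAX): max(-39, 32) = 32
P (MIN): min(66, 95, 63, 32) = 32
AW (MAX): max(92, 65) = 92
AX (MAX): max(-7, -16, 28) = 28
Q (MIN): min(92, 28) = 28
D (MAX): max(35, 32, 28) = 35
R0 (MIN): min(53, 65, 19, 35) = 19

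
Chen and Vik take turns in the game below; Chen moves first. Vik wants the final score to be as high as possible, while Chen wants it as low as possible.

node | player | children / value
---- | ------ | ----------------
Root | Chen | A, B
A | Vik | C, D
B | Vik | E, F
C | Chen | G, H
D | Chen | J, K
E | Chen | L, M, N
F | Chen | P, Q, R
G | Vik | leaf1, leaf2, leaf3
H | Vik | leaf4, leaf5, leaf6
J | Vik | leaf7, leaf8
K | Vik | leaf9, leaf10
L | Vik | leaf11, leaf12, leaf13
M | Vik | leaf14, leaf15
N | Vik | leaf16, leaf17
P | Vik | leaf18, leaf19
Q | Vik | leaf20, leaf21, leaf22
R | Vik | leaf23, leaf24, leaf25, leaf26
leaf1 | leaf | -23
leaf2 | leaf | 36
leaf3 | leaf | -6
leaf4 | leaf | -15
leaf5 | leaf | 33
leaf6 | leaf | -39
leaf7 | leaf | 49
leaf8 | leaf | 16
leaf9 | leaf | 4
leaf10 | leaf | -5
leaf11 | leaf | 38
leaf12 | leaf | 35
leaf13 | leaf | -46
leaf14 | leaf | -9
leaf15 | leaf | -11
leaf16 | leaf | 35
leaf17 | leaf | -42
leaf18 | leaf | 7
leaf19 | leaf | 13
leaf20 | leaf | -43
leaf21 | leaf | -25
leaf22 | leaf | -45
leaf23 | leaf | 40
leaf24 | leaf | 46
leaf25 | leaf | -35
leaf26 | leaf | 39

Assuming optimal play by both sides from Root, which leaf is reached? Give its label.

leaf14

G (Vik): max(-23, 36, -6) = 36
H (Vik): max(-15, 33, -39) = 33
C (Chen): min(36, 33) = 33
J (Vik): max(49, 16) = 49
K (Vik): max(4, -5) = 4
D (Chen): min(49, 4) = 4
A (Vik): max(33, 4) = 33
L (Vik): max(38, 35, -46) = 38
M (Vik): max(-9, -11) = -9
N (Vik): max(35, -42) = 35
E (Chen): min(38, -9, 35) = -9
P (Vik): max(7, 13) = 13
Q (Vik): max(-43, -25, -45) = -25
R (Vik): max(40, 46, -35, 39) = 46
F (Chen): min(13, -25, 46) = -25
B (Vik): max(-9, -25) = -9
Root (Chen): min(33, -9) = -9
At Root, Chen picks B (lowest: -9).
At B, Vik picks E (highest: -9).
At E, Chen picks M (lowest: -9).
At M, Vik picks leaf14 (highest: -9).
Terminal value -9.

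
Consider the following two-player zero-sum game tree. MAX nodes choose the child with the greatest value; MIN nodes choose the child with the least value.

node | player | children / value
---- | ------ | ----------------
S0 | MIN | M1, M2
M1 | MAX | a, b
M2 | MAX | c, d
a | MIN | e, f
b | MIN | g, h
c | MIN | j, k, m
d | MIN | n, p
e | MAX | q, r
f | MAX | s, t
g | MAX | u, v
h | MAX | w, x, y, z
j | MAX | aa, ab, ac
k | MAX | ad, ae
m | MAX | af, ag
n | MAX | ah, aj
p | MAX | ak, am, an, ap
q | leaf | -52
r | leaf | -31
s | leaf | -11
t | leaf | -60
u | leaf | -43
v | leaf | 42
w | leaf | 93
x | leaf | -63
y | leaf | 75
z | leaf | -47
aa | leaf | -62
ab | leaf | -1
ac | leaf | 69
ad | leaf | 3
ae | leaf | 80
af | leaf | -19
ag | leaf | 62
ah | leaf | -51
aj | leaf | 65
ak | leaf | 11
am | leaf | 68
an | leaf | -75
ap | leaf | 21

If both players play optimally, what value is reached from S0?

e (MAX): max(-52, -31) = -31
f (MAX): max(-11, -60) = -11
a (MIN): min(-31, -11) = -31
g (MAX): max(-43, 42) = 42
h (MAX): max(93, -63, 75, -47) = 93
b (MIN): min(42, 93) = 42
M1 (MAX): max(-31, 42) = 42
j (MAX): max(-62, -1, 69) = 69
k (MAX): max(3, 80) = 80
m (MAX): max(-19, 62) = 62
c (MIN): min(69, 80, 62) = 62
n (MAX): max(-51, 65) = 65
p (MAX): max(11, 68, -75, 21) = 68
d (MIN): min(65, 68) = 65
M2 (MAX): max(62, 65) = 65
S0 (MIN): min(42, 65) = 42

42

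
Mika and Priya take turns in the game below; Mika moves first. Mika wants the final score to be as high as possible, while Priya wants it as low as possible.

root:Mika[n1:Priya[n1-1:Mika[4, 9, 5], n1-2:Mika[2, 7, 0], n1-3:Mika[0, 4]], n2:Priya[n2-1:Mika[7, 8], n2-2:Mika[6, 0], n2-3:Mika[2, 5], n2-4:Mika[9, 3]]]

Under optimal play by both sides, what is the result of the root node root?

5

n1-1 (Mika): max(4, 9, 5) = 9
n1-2 (Mika): max(2, 7, 0) = 7
n1-3 (Mika): max(0, 4) = 4
n1 (Priya): min(9, 7, 4) = 4
n2-1 (Mika): max(7, 8) = 8
n2-2 (Mika): max(6, 0) = 6
n2-3 (Mika): max(2, 5) = 5
n2-4 (Mika): max(9, 3) = 9
n2 (Priya): min(8, 6, 5, 9) = 5
root (Mika): max(4, 5) = 5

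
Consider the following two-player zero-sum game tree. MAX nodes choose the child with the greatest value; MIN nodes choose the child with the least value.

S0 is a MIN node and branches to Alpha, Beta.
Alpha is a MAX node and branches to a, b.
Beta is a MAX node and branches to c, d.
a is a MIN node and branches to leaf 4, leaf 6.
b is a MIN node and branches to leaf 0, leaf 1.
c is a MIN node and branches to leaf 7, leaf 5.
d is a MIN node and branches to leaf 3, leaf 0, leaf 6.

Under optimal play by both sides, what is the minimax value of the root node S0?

4

a (MIN): min(4, 6) = 4
b (MIN): min(0, 1) = 0
Alpha (MAX): max(4, 0) = 4
c (MIN): min(7, 5) = 5
d (MIN): min(3, 0, 6) = 0
Beta (MAX): max(5, 0) = 5
S0 (MIN): min(4, 5) = 4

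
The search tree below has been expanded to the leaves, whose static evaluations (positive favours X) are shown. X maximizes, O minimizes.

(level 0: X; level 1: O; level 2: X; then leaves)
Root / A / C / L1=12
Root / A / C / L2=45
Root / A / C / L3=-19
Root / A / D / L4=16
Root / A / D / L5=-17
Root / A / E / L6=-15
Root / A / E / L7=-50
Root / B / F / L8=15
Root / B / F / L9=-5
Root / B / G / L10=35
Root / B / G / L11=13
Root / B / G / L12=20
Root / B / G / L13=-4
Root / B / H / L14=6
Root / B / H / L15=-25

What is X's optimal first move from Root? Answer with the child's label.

C (X): max(12, 45, -19) = 45
D (X): max(16, -17) = 16
E (X): max(-15, -50) = -15
A (O): min(45, 16, -15) = -15
F (X): max(15, -5) = 15
G (X): max(35, 13, 20, -4) = 35
H (X): max(6, -25) = 6
B (O): min(15, 35, 6) = 6
Root (X): max(-15, 6) = 6
X at Root wants the highest of {A=-15, B=6}, so chooses B.

B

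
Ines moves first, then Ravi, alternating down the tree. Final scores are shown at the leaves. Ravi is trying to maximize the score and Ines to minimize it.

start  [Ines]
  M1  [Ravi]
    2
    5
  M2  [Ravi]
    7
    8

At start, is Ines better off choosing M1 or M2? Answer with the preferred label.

M1 (Ravi): max(2, 5) = 5
M2 (Ravi): max(7, 8) = 8
Ines prefers the lower value; M1=5, M2=8. M1 is better since 5 < 8.

M1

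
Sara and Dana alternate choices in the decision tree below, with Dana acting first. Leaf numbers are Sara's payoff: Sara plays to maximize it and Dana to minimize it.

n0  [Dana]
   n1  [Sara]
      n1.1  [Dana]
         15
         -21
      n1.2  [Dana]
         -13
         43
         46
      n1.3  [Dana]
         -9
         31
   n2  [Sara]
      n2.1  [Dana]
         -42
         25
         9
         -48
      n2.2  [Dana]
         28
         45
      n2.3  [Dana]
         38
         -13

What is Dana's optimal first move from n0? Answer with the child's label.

n1

n1.1 (Dana): min(15, -21) = -21
n1.2 (Dana): min(-13, 43, 46) = -13
n1.3 (Dana): min(-9, 31) = -9
n1 (Sara): max(-21, -13, -9) = -9
n2.1 (Dana): min(-42, 25, 9, -48) = -48
n2.2 (Dana): min(28, 45) = 28
n2.3 (Dana): min(38, -13) = -13
n2 (Sara): max(-48, 28, -13) = 28
n0 (Dana): min(-9, 28) = -9
Dana at n0 wants the lowest of {n1=-9, n2=28}, so chooses n1.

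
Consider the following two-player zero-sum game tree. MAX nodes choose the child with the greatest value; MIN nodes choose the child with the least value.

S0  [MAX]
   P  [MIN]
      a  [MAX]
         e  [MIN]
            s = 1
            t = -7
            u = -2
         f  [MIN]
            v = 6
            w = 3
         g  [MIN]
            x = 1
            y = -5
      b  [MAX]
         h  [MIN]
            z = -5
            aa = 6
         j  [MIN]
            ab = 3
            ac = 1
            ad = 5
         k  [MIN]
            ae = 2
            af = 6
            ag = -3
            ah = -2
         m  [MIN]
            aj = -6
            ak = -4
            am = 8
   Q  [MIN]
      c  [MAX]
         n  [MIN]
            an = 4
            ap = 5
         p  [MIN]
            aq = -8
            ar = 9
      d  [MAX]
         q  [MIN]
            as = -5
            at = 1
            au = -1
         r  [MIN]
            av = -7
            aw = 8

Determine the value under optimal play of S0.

e (MIN): min(1, -7, -2) = -7
f (MIN): min(6, 3) = 3
g (MIN): min(1, -5) = -5
a (MAX): max(-7, 3, -5) = 3
h (MIN): min(-5, 6) = -5
j (MIN): min(3, 1, 5) = 1
k (MIN): min(2, 6, -3, -2) = -3
m (MIN): min(-6, -4, 8) = -6
b (MAX): max(-5, 1, -3, -6) = 1
P (MIN): min(3, 1) = 1
n (MIN): min(4, 5) = 4
p (MIN): min(-8, 9) = -8
c (MAX): max(4, -8) = 4
q (MIN): min(-5, 1, -1) = -5
r (MIN): min(-7, 8) = -7
d (MAX): max(-5, -7) = -5
Q (MIN): min(4, -5) = -5
S0 (MAX): max(1, -5) = 1

1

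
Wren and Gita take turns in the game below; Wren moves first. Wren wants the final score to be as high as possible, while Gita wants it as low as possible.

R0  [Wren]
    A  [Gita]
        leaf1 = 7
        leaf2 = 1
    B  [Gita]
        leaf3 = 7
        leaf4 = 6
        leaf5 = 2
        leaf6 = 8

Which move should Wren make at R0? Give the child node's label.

B

A (Gita): min(7, 1) = 1
B (Gita): min(7, 6, 2, 8) = 2
R0 (Wren): max(1, 2) = 2
Wren at R0 wants the highest of {A=1, B=2}, so chooses B.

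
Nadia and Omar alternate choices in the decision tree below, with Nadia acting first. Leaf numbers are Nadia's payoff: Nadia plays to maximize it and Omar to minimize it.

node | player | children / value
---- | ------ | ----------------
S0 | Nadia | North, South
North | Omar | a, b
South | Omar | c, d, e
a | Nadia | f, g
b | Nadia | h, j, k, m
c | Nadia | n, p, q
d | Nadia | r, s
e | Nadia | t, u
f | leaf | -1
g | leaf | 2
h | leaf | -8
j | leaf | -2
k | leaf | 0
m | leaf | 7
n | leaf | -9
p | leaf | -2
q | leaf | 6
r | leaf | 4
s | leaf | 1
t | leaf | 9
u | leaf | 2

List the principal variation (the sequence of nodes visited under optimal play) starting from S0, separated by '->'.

S0 -> South -> d -> r

a (Nadia): max(-1, 2) = 2
b (Nadia): max(-8, -2, 0, 7) = 7
North (Omar): min(2, 7) = 2
c (Nadia): max(-9, -2, 6) = 6
d (Nadia): max(4, 1) = 4
e (Nadia): max(9, 2) = 9
South (Omar): min(6, 4, 9) = 4
S0 (Nadia): max(2, 4) = 4
At S0, Nadia picks South (highest: 4).
At South, Omar picks d (lowest: 4).
At d, Nadia picks r (highest: 4).
Terminal value 4.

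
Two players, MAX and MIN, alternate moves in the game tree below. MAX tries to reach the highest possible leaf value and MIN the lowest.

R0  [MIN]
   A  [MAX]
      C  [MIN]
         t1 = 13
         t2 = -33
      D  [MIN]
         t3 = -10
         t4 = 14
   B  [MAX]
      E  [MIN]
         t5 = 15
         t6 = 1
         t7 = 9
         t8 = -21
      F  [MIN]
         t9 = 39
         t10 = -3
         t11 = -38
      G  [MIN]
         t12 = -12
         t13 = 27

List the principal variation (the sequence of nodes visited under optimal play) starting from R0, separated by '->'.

R0 -> B -> G -> t12

C (MIN): min(13, -33) = -33
D (MIN): min(-10, 14) = -10
A (MAX): max(-33, -10) = -10
E (MIN): min(15, 1, 9, -21) = -21
F (MIN): min(39, -3, -38) = -38
G (MIN): min(-12, 27) = -12
B (MAX): max(-21, -38, -12) = -12
R0 (MIN): min(-10, -12) = -12
At R0, MIN picks B (lowest: -12).
At B, MAX picks G (highest: -12).
At G, MIN picks t12 (lowest: -12).
Terminal value -12.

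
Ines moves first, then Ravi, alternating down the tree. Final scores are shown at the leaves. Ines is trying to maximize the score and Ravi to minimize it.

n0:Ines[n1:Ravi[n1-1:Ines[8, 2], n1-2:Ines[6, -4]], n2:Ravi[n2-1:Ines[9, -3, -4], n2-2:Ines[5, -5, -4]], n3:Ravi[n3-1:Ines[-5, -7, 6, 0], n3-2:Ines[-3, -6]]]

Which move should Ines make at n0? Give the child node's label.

n1

n1-1 (Ines): max(8, 2) = 8
n1-2 (Ines): max(6, -4) = 6
n1 (Ravi): min(8, 6) = 6
n2-1 (Ines): max(9, -3, -4) = 9
n2-2 (Ines): max(5, -5, -4) = 5
n2 (Ravi): min(9, 5) = 5
n3-1 (Ines): max(-5, -7, 6, 0) = 6
n3-2 (Ines): max(-3, -6) = -3
n3 (Ravi): min(6, -3) = -3
n0 (Ines): max(6, 5, -3) = 6
Ines at n0 wants the highest of {n1=6, n2=5, n3=-3}, so chooses n1.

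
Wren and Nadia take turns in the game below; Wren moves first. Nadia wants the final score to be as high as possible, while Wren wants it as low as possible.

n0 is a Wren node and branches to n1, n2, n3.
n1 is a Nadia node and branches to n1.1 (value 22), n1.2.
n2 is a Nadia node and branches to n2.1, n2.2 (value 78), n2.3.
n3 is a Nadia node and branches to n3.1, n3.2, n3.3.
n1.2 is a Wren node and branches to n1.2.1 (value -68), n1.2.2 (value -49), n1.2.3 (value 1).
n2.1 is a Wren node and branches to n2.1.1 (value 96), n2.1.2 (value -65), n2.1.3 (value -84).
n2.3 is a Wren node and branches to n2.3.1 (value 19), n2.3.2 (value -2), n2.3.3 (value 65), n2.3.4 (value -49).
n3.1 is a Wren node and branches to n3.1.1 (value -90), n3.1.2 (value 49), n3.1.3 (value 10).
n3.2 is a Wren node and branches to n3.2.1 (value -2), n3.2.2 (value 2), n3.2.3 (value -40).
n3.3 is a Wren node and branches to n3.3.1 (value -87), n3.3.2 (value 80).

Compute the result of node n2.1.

n2.1 (Wren): min(96, -65, -84) = -84

-84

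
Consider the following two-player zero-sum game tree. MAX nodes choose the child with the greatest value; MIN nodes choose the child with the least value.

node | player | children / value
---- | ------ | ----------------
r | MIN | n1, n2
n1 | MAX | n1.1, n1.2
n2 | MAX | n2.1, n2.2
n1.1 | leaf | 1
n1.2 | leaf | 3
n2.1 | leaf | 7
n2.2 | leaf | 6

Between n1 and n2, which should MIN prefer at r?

n1

n1 (MAX): max(1, 3) = 3
n2 (MAX): max(7, 6) = 7
MIN prefers the lower value; n1=3, n2=7. n1 is better since 3 < 7.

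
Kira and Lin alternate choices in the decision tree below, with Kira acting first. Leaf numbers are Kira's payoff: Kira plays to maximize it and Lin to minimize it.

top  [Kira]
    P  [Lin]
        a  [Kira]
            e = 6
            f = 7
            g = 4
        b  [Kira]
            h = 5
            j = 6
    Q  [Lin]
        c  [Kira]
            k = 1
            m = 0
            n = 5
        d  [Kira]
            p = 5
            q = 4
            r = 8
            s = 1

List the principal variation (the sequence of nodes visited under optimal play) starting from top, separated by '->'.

top -> P -> b -> j

a (Kira): max(6, 7, 4) = 7
b (Kira): max(5, 6) = 6
P (Lin): min(7, 6) = 6
c (Kira): max(1, 0, 5) = 5
d (Kira): max(5, 4, 8, 1) = 8
Q (Lin): min(5, 8) = 5
top (Kira): max(6, 5) = 6
At top, Kira picks P (highest: 6).
At P, Lin picks b (lowest: 6).
At b, Kira picks j (highest: 6).
Terminal value 6.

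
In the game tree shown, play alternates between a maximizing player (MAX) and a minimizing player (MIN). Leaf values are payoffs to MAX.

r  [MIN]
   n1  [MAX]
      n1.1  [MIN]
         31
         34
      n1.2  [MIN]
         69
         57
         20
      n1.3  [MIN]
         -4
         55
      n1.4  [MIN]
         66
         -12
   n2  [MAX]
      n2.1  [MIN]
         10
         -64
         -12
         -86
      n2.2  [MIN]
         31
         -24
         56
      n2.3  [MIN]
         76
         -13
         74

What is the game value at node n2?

n2.1 (MIN): min(10, -64, -12, -86) = -86
n2.2 (MIN): min(31, -24, 56) = -24
n2.3 (MIN): min(76, -13, 74) = -13
n2 (MAX): max(-86, -24, -13) = -13

-13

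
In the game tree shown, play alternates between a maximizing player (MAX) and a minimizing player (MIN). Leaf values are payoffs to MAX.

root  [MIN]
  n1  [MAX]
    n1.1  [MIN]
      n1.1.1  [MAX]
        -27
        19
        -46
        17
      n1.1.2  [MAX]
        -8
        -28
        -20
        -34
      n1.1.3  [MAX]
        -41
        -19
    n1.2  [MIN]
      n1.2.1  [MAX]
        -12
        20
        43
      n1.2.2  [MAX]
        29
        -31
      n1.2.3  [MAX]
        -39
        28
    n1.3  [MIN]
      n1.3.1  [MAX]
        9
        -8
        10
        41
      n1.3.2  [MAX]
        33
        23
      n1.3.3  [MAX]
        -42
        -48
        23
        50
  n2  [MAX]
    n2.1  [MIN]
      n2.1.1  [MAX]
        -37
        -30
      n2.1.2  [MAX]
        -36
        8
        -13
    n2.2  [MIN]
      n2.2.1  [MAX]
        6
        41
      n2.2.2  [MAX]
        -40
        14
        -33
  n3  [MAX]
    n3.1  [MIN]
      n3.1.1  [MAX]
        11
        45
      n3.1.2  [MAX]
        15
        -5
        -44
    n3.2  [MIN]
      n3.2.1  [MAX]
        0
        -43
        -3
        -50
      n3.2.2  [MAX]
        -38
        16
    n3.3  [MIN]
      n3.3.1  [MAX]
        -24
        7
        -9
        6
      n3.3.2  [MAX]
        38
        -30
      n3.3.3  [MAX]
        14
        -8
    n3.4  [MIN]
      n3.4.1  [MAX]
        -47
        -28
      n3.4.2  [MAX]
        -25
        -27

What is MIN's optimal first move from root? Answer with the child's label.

n2

n1.1.1 (MAX): max(-27, 19, -46, 17) = 19
n1.1.2 (MAX): max(-8, -28, -20, -34) = -8
n1.1.3 (MAX): max(-41, -19) = -19
n1.1 (MIN): min(19, -8, -19) = -19
n1.2.1 (MAX): max(-12, 20, 43) = 43
n1.2.2 (MAX): max(29, -31) = 29
n1.2.3 (MAX): max(-39, 28) = 28
n1.2 (MIN): min(43, 29, 28) = 28
n1.3.1 (MAX): max(9, -8, 10, 41) = 41
n1.3.2 (MAX): max(33, 23) = 33
n1.3.3 (MAX): max(-42, -48, 23, 50) = 50
n1.3 (MIN): min(41, 33, 50) = 33
n1 (MAX): max(-19, 28, 33) = 33
n2.1.1 (MAX): max(-37, -30) = -30
n2.1.2 (MAX): max(-36, 8, -13) = 8
n2.1 (MIN): min(-30, 8) = -30
n2.2.1 (MAX): max(6, 41) = 41
n2.2.2 (MAX): max(-40, 14, -33) = 14
n2.2 (MIN): min(41, 14) = 14
n2 (MAX): max(-30, 14) = 14
n3.1.1 (MAX): max(11, 45) = 45
n3.1.2 (MAX): max(15, -5, -44) = 15
n3.1 (MIN): min(45, 15) = 15
n3.2.1 (MAX): max(0, -43, -3, -50) = 0
n3.2.2 (MAX): max(-38, 16) = 16
n3.2 (MIN): min(0, 16) = 0
n3.3.1 (MAX): max(-24, 7, -9, 6) = 7
n3.3.2 (MAX): max(38, -30) = 38
n3.3.3 (MAX): max(14, -8) = 14
n3.3 (MIN): min(7, 38, 14) = 7
n3.4.1 (MAX): max(-47, -28) = -28
n3.4.2 (MAX): max(-25, -27) = -25
n3.4 (MIN): min(-28, -25) = -28
n3 (MAX): max(15, 0, 7, -28) = 15
root (MIN): min(33, 14, 15) = 14
MIN at root wants the lowest of {n1=33, n2=14, n3=15}, so chooses n2.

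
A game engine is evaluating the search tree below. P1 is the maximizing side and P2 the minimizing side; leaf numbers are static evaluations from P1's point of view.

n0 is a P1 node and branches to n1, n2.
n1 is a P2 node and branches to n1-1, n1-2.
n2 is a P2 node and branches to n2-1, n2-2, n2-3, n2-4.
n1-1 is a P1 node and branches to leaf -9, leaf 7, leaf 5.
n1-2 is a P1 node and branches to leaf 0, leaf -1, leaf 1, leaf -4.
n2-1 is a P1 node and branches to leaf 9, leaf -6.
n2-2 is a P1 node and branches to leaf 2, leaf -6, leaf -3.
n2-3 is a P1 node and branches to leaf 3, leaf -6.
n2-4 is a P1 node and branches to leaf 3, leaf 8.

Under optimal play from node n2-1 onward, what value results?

9

n2-1 (P1): max(9, -6) = 9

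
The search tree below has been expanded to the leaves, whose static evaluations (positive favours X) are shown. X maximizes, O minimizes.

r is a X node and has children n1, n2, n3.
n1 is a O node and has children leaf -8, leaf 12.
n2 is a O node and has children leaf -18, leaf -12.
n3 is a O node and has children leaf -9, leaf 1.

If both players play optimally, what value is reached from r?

-8

n1 (O): min(-8, 12) = -8
n2 (O): min(-18, -12) = -18
n3 (O): min(-9, 1) = -9
r (X): max(-8, -18, -9) = -8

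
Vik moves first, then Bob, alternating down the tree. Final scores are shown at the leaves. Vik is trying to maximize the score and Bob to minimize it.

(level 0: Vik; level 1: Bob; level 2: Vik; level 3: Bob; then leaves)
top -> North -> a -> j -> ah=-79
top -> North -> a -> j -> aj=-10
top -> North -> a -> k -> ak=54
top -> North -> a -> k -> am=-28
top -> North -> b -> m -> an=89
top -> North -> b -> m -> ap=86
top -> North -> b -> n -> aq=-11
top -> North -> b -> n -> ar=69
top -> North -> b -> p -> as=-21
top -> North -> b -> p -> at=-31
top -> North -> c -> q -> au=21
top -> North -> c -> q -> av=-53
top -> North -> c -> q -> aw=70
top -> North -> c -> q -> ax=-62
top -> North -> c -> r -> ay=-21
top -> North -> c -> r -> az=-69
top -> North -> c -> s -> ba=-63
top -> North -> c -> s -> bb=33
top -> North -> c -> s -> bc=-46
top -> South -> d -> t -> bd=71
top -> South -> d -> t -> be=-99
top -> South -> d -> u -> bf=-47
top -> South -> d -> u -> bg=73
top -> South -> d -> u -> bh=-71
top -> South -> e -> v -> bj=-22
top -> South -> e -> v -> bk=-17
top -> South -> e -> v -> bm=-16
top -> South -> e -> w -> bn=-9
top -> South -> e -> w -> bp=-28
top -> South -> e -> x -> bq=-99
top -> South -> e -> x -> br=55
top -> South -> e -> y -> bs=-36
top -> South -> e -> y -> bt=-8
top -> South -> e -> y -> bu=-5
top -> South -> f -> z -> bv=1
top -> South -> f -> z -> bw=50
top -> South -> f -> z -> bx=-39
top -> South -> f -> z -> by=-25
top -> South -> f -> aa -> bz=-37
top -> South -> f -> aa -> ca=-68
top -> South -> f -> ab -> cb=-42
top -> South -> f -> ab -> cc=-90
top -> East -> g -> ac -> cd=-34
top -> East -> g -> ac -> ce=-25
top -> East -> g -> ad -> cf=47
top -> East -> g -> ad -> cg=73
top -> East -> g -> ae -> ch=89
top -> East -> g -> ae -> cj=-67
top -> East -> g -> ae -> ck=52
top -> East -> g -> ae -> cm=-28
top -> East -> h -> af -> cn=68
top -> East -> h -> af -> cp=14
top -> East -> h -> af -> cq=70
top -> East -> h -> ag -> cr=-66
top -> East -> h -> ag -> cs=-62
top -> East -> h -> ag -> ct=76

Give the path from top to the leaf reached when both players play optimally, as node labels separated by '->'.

j (Bob): min(-79, -10) = -79
k (Bob): min(54, -28) = -28
a (Vik): max(-79, -28) = -28
m (Bob): min(89, 86) = 86
n (Bob): min(-11, 69) = -11
p (Bob): min(-21, -31) = -31
b (Vik): max(86, -11, -31) = 86
q (Bob): min(21, -53, 70, -62) = -62
r (Bob): min(-21, -69) = -69
s (Bob): min(-63, 33, -46) = -63
c (Vik): max(-62, -69, -63) = -62
North (Bob): min(-28, 86, -62) = -62
t (Bob): min(71, -99) = -99
u (Bob): min(-47, 73, -71) = -71
d (Vik): max(-99, -71) = -71
v (Bob): min(-22, -17, -16) = -22
w (Bob): min(-9, -28) = -28
x (Bob): min(-99, 55) = -99
y (Bob): min(-36, -8, -5) = -36
e (Vik): max(-22, -28, -99, -36) = -22
z (Bob): min(1, 50, -39, -25) = -39
aa (Bob): min(-37, -68) = -68
ab (Bob): min(-42, -90) = -90
f (Vik): max(-39, -68, -90) = -39
South (Bob): min(-71, -22, -39) = -71
ac (Bob): min(-34, -25) = -34
ad (Bob): min(47, 73) = 47
ae (Bob): min(89, -67, 52, -28) = -67
g (Vik): max(-34, 47, -67) = 47
af (Bob): min(68, 14, 70) = 14
ag (Bob): min(-66, -62, 76) = -66
h (Vik): max(14, -66) = 14
East (Bob): min(47, 14) = 14
top (Vik): max(-62, -71, 14) = 14
At top, Vik picks East (highest: 14).
At East, Bob picks h (lowest: 14).
At h, Vik picks af (highest: 14).
At af, Bob picks cp (lowest: 14).
Terminal value 14.

top -> East -> h -> af -> cp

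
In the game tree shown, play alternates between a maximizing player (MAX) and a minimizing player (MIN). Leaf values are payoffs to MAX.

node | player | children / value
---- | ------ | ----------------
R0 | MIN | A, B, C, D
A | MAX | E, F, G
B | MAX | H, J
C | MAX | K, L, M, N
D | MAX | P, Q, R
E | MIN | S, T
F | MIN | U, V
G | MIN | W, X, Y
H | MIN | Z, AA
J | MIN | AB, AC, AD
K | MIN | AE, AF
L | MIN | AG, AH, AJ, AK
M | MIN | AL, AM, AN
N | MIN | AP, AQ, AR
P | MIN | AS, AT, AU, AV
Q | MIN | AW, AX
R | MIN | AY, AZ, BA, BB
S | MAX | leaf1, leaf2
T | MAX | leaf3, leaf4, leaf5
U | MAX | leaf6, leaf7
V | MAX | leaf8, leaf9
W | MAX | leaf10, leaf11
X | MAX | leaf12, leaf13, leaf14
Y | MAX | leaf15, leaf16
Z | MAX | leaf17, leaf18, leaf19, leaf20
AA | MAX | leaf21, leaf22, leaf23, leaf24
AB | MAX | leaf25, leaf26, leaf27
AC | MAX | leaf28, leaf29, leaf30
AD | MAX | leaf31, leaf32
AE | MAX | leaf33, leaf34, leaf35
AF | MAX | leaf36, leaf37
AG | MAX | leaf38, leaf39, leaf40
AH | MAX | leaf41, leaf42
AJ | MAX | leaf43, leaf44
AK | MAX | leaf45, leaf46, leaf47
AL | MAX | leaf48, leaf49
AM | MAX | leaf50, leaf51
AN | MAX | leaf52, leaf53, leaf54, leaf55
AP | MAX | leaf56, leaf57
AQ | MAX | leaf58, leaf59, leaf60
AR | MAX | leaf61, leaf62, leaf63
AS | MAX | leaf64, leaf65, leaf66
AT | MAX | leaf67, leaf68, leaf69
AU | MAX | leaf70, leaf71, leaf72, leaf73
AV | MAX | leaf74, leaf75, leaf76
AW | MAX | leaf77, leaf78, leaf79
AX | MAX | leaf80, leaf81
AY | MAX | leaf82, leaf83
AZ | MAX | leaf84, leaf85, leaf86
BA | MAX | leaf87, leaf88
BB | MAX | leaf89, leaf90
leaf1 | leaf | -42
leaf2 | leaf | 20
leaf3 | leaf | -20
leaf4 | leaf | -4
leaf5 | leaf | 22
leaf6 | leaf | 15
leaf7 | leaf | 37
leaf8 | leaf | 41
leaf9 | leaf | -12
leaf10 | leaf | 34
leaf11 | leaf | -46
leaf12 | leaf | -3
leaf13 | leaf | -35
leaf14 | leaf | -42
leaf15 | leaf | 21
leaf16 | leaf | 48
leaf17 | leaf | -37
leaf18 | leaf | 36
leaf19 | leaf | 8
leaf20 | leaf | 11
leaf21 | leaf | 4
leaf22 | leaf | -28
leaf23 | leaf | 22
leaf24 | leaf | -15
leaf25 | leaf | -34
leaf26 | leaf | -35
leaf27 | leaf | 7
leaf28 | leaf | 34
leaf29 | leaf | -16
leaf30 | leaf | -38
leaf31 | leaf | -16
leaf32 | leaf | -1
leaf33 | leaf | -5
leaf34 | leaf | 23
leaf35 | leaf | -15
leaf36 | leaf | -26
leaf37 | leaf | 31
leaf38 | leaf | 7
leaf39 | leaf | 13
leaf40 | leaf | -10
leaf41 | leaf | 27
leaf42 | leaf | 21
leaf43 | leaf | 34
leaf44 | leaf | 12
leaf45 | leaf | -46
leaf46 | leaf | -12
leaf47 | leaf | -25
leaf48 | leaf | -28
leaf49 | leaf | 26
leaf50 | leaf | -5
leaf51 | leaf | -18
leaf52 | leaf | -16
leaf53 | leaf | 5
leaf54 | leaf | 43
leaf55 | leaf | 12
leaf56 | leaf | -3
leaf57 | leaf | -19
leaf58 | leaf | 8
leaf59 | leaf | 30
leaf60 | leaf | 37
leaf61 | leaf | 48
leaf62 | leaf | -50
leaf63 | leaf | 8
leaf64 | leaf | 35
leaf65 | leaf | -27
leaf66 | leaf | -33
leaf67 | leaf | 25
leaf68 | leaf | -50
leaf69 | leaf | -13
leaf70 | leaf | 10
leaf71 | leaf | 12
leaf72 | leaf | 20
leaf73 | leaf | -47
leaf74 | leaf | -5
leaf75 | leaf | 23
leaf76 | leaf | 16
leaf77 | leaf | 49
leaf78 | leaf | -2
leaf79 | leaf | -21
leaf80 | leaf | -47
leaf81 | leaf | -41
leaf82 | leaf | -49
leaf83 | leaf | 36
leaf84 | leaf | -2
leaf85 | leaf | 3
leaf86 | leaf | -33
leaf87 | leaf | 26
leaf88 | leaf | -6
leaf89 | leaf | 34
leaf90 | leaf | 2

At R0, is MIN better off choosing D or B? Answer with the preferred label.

AS (MAX): max(35, -27, -33) = 35
AT (MAX): max(25, -50, -13) = 25
AU (MAX): max(10, 12, 20, -47) = 20
AV (MAX): max(-5, 23, 16) = 23
P (MIN): min(35, 25, 20, 23) = 20
AW (MAX): max(49, -2, -21) = 49
AX (MAX): max(-47, -41) = -41
Q (MIN): min(49, -41) = -41
AY (MAX): max(-49, 36) = 36
AZ (MAX): max(-2, 3, -33) = 3
BA (MAX): max(26, -6) = 26
BB (MAX): max(34, 2) = 34
R (MIN): min(36, 3, 26, 34) = 3
D (MAX): max(20, -41, 3) = 20
Z (MAX): max(-37, 36, 8, 11) = 36
AA (MAX): max(4, -28, 22, -15) = 22
H (MIN): min(36, 22) = 22
AB (MAX): max(-34, -35, 7) = 7
AC (MAX): max(34, -16, -38) = 34
AD (MAX): max(-16, -1) = -1
J (MIN): min(7, 34, -1) = -1
B (MAX): max(22, -1) = 22
MIN prefers the lower value; D=20, B=22. D is better since 20 < 22.

D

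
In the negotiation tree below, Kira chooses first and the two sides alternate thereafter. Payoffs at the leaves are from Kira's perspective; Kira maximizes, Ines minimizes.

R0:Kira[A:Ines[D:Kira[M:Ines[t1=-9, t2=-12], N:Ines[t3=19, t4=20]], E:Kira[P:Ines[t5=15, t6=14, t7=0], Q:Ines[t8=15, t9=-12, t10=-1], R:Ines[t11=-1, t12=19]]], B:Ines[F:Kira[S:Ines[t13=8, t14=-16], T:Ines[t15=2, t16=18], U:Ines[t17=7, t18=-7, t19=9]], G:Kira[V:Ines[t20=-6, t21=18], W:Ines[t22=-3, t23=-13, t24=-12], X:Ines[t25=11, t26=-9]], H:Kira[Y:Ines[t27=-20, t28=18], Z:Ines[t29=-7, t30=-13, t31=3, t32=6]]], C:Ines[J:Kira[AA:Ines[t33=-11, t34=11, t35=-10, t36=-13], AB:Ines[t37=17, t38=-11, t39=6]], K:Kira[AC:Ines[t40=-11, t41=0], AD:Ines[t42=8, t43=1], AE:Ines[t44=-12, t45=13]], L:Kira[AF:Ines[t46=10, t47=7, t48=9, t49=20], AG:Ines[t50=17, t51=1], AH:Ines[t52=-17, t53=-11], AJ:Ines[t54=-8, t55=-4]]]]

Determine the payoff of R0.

0

M (Ines): min(-9, -12) = -12
N (Ines): min(19, 20) = 19
D (Kira): max(-12, 19) = 19
P (Ines): min(15, 14, 0) = 0
Q (Ines): min(15, -12, -1) = -12
R (Ines): min(-1, 19) = -1
E (Kira): max(0, -12, -1) = 0
A (Ines): min(19, 0) = 0
S (Ines): min(8, -16) = -16
T (Ines): min(2, 18) = 2
U (Ines): min(7, -7, 9) = -7
F (Kira): max(-16, 2, -7) = 2
V (Ines): min(-6, 18) = -6
W (Ines): min(-3, -13, -12) = -13
X (Ines): min(11, -9) = -9
G (Kira): max(-6, -13, -9) = -6
Y (Ines): min(-20, 18) = -20
Z (Ines): min(-7, -13, 3, 6) = -13
H (Kira): max(-20, -13) = -13
B (Ines): min(2, -6, -13) = -13
AA (Ines): min(-11, 11, -10, -13) = -13
AB (Ines): min(17, -11, 6) = -11
J (Kira): max(-13, -11) = -11
AC (Ines): min(-11, 0) = -11
AD (Ines): min(8, 1) = 1
AE (Ines): min(-12, 13) = -12
K (Kira): max(-11, 1, -12) = 1
AF (Ines): min(10, 7, 9, 20) = 7
AG (Ines): min(17, 1) = 1
AH (Ines): min(-17, -11) = -17
AJ (Ines): min(-8, -4) = -8
L (Kira): max(7, 1, -17, -8) = 7
C (Ines): min(-11, 1, 7) = -11
R0 (Kira): max(0, -13, -11) = 0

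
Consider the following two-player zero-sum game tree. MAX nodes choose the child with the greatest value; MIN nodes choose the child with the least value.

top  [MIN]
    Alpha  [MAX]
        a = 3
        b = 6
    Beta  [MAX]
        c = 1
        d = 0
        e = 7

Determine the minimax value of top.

6

Alpha (MAX): max(3, 6) = 6
Beta (MAX): max(1, 0, 7) = 7
top (MIN): min(6, 7) = 6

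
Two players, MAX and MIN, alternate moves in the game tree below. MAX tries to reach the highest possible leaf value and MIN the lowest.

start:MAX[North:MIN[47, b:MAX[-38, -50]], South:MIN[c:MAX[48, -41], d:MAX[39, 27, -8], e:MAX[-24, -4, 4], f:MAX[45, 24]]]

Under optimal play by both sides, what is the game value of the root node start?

4

b (MAX): max(-38, -50) = -38
North (MIN): min(47, -38) = -38
c (MAX): max(48, -41) = 48
d (MAX): max(39, 27, -8) = 39
e (MAX): max(-24, -4, 4) = 4
f (MAX): max(45, 24) = 45
South (MIN): min(48, 39, 4, 45) = 4
start (MAX): max(-38, 4) = 4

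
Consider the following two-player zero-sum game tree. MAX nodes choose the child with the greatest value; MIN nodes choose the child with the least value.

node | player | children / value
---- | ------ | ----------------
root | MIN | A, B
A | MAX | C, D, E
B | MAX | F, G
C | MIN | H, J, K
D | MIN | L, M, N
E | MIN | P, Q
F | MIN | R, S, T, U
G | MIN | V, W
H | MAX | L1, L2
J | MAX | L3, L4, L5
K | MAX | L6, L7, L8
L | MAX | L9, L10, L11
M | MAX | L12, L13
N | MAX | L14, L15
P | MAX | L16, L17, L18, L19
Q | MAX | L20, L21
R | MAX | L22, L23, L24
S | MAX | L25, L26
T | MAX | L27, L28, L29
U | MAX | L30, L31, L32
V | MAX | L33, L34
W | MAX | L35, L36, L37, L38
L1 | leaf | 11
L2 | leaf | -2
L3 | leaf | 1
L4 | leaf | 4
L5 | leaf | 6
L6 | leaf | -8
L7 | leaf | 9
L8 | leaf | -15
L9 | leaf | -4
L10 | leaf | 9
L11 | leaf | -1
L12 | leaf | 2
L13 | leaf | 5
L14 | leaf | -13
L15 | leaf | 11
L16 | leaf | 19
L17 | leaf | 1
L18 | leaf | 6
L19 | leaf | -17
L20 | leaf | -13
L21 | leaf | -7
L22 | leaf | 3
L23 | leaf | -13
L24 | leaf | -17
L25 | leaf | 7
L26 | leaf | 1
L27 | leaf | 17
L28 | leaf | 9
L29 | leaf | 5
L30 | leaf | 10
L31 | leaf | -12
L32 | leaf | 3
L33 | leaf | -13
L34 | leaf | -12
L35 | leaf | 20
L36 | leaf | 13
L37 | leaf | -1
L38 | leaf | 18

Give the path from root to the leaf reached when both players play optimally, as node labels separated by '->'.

root -> B -> F -> R -> L22

H (MAX): max(11, -2) = 11
J (MAX): max(1, 4, 6) = 6
K (MAX): max(-8, 9, -15) = 9
C (MIN): min(11, 6, 9) = 6
L (MAX): max(-4, 9, -1) = 9
M (MAX): max(2, 5) = 5
N (MAX): max(-13, 11) = 11
D (MIN): min(9, 5, 11) = 5
P (MAX): max(19, 1, 6, -17) = 19
Q (MAX): max(-13, -7) = -7
E (MIN): min(19, -7) = -7
A (MAX): max(6, 5, -7) = 6
R (MAX): max(3, -13, -17) = 3
S (MAX): max(7, 1) = 7
T (MAX): max(17, 9, 5) = 17
U (MAX): max(10, -12, 3) = 10
F (MIN): min(3, 7, 17, 10) = 3
V (MAX): max(-13, -12) = -12
W (MAX): max(20, 13, -1, 18) = 20
G (MIN): min(-12, 20) = -12
B (MAX): max(3, -12) = 3
root (MIN): min(6, 3) = 3
At root, MIN picks B (lowest: 3).
At B, MAX picks F (highest: 3).
At F, MIN picks R (lowest: 3).
At R, MAX picks L22 (highest: 3).
Terminal value 3.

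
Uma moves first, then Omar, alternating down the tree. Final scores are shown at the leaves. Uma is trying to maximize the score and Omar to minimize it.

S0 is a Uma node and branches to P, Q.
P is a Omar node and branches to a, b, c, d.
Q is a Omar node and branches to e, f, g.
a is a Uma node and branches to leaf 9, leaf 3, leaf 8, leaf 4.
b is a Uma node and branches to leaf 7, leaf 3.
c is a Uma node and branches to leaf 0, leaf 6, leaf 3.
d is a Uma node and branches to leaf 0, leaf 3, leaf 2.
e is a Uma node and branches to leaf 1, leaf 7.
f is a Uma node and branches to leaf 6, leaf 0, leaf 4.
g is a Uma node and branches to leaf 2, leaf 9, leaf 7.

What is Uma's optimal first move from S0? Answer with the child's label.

a (Uma): max(9, 3, 8, 4) = 9
b (Uma): max(7, 3) = 7
c (Uma): max(0, 6, 3) = 6
d (Uma): max(0, 3, 2) = 3
P (Omar): min(9, 7, 6, 3) = 3
e (Uma): max(1, 7) = 7
f (Uma): max(6, 0, 4) = 6
g (Uma): max(2, 9, 7) = 9
Q (Omar): min(7, 6, 9) = 6
S0 (Uma): max(3, 6) = 6
Uma at S0 wants the highest of {P=3, Q=6}, so chooses Q.

Q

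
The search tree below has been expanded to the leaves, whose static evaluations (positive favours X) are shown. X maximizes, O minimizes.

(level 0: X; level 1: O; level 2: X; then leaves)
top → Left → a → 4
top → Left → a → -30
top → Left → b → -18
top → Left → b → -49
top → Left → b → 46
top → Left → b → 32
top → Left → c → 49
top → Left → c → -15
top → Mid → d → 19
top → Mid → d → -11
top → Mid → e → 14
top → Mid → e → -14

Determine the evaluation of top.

14

a (X): max(4, -30) = 4
b (X): max(-18, -49, 46, 32) = 46
c (X): max(49, -15) = 49
Left (O): min(4, 46, 49) = 4
d (X): max(19, -11) = 19
e (X): max(14, -14) = 14
Mid (O): min(19, 14) = 14
top (X): max(4, 14) = 14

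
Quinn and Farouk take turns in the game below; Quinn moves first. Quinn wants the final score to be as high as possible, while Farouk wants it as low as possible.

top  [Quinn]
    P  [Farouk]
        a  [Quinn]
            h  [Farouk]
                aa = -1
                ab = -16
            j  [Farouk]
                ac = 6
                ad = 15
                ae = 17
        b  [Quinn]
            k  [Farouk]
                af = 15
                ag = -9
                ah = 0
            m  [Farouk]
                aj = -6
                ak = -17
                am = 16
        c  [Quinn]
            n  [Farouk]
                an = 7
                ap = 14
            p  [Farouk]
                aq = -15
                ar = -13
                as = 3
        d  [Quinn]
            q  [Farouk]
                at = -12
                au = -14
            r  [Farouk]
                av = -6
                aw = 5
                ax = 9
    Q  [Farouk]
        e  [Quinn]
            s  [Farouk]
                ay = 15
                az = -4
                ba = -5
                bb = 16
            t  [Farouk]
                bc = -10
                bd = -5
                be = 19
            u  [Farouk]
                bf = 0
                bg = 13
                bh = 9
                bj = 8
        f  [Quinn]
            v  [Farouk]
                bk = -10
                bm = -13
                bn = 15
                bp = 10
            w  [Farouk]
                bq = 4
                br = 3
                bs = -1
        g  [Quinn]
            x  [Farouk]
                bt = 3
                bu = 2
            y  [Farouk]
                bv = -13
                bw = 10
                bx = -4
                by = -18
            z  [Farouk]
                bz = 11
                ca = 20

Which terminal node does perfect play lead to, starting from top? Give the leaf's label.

bs

h (Farouk): min(-1, -16) = -16
j (Farouk): min(6, 15, 17) = 6
a (Quinn): max(-16, 6) = 6
k (Farouk): min(15, -9, 0) = -9
m (Farouk): min(-6, -17, 16) = -17
b (Quinn): max(-9, -17) = -9
n (Farouk): min(7, 14) = 7
p (Farouk): min(-15, -13, 3) = -15
c (Quinn): max(7, -15) = 7
q (Farouk): min(-12, -14) = -14
r (Farouk): min(-6, 5, 9) = -6
d (Quinn): max(-14, -6) = -6
P (Farouk): min(6, -9, 7, -6) = -9
s (Farouk): min(15, -4, -5, 16) = -5
t (Farouk): min(-10, -5, 19) = -10
u (Farouk): min(0, 13, 9, 8) = 0
e (Quinn): max(-5, -10, 0) = 0
v (Farouk): min(-10, -13, 15, 10) = -13
w (Farouk): min(4, 3, -1) = -1
f (Quinn): max(-13, -1) = -1
x (Farouk): min(3, 2) = 2
y (Farouk): min(-13, 10, -4, -18) = -18
z (Farouk): min(11, 20) = 11
g (Quinn): max(2, -18, 11) = 11
Q (Farouk): min(0, -1, 11) = -1
top (Quinn): max(-9, -1) = -1
At top, Quinn picks Q (highest: -1).
At Q, Farouk picks f (lowest: -1).
At f, Quinn picks w (highest: -1).
At w, Farouk picks bs (lowest: -1).
Terminal value -1.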